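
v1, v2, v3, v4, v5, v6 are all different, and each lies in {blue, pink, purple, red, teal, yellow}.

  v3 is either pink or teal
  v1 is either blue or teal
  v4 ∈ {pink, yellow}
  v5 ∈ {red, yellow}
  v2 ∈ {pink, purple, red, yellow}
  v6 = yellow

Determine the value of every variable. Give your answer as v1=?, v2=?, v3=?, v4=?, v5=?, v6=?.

v1=blue, v2=purple, v3=teal, v4=pink, v5=red, v6=yellow

v6's domain is down to {yellow}, so v6 = yellow. So v2, v4, v5 can't be yellow.
v4 must be pink (only option left). Eliminate pink elsewhere: v2, v3.
v5's domain is down to {red}, so v5 = red. So v2 can't be red.
That leaves v2 = purple.
v3 has just one choice, so v3 = teal. Strike teal from v1.
v1's domain is down to {blue}, so v1 = blue.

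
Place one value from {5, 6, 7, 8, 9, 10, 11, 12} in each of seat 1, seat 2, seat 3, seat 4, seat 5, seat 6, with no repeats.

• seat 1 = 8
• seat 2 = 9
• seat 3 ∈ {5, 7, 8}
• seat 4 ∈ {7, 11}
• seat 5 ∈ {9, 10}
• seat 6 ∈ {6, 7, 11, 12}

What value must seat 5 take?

10

seat 1 must be 8 (only option left). Strike 8 from seat 3.
That leaves seat 2 = 9. Eliminate 9 elsewhere: seat 5.
So seat 5 = 10.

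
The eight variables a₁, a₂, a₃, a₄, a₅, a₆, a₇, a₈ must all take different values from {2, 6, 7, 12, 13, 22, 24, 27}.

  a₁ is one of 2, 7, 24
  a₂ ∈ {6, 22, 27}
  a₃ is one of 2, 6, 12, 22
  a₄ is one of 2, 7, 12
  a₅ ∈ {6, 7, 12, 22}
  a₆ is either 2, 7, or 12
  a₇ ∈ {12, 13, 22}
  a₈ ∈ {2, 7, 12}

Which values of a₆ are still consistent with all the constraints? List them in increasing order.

2, 7, 12

Among the 8 variables, 13 fits only a₇ (and all 8 values in {2, 6, 7, 12, 13, 22, 24, 27} must be used), so a₇ = 13.
The 7 still-open variables draw from only 7 values {2, 6, 7, 12, 22, 24, 27}, so each is used; only a₁ can be 24, hence a₁ = 24.
Among the 6 still-open variables, 27 fits only a₂ (and all 6 values in {2, 6, 7, 12, 22, 27} must be used), so a₂ = 27.
a₄, a₆, a₈ share exactly the 3 values {2, 7, 12}; by pigeonhole those values go to them, so strike 2, 7, 12 from a₃, a₅.
No further eliminations apply; a₆ can still be any of 2, 7, 12.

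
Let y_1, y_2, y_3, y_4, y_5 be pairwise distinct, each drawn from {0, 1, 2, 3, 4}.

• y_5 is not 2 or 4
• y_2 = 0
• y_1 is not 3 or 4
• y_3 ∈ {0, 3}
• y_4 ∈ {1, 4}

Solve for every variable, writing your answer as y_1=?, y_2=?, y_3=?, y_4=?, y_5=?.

y_1=2, y_2=0, y_3=3, y_4=4, y_5=1

y_2 has just one choice, so y_2 = 0. Remove 0 from y_1, y_3, y_5.
y_3 has just one choice, so y_3 = 3. So y_5 can't be 3.
y_5's domain is down to {1}, so y_5 = 1. Eliminate 1 elsewhere: y_1, y_4.
y_1 must be 2 (only option left).
That leaves y_4 = 4.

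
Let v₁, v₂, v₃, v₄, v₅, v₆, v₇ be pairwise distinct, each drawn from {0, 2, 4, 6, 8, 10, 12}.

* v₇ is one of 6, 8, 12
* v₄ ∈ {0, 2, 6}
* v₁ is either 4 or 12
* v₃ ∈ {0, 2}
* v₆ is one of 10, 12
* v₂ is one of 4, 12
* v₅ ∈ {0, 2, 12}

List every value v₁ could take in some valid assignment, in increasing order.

The 7 variables draw from only 7 values {0, 2, 4, 6, 8, 10, 12}, so each is used; only v₇ can be 8, hence v₇ = 8.
The 6 still-open variables draw from only 6 values {0, 2, 4, 6, 10, 12}, so each is used; only v₄ can be 6, hence v₄ = 6.
Among the 5 still-open variables, 10 fits only v₆ (and all 5 values in {0, 2, 4, 10, 12} must be used), so v₆ = 10.
The 2 variables v₁ and v₂ are confined to {4, 12}, which locks those values in; drop them from v₅.
No further eliminations apply; v₁ can still be any of 4, 12.

4, 12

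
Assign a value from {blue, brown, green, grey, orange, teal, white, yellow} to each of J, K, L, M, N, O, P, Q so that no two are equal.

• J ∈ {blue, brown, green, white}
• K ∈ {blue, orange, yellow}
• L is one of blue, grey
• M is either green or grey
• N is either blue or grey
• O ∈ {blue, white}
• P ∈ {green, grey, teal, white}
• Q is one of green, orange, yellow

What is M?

green

Among the 8 variables, brown fits only J (and all 8 values in {blue, brown, green, grey, orange, teal, white, yellow} must be used), so J = brown.
The 7 still-open variables draw from only 7 values {blue, green, grey, orange, teal, white, yellow}, so each is used; only P can be teal, hence P = teal.
The 6 still-open variables draw from only 6 values {blue, green, grey, orange, white, yellow}, so each is used; only O can be white, hence O = white.
The 2 variables L and N are confined to {blue, grey}, which locks those values in; drop them from K, M.
So M = green.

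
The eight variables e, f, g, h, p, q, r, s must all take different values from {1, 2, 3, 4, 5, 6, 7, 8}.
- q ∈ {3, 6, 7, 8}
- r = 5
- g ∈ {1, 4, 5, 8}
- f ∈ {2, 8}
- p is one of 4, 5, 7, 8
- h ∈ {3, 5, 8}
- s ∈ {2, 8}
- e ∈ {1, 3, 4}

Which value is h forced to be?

r's domain is down to {5}, so r = 5. Remove 5 from g, h, p.
The 7 still-open variables draw from only 7 values {1, 2, 3, 4, 6, 7, 8}, so each is used; only q can be 6, hence q = 6.
The 6 still-open variables draw from only 6 values {1, 2, 3, 4, 7, 8}, so each is used; only p can be 7, hence p = 7.
f and s between them cover only {2, 8} — a naked pair. Remove those values from g, h.
So h = 3.

3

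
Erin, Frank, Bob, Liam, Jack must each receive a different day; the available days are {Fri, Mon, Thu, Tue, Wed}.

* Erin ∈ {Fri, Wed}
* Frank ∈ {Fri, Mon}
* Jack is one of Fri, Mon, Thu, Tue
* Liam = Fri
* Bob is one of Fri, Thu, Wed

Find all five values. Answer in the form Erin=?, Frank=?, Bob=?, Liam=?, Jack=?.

Erin=Wed, Frank=Mon, Bob=Thu, Liam=Fri, Jack=Tue

Liam must be Fri (only option left). Remove Fri from Erin, Frank, Bob, Jack.
Erin has just one choice, so Erin = Wed. So Bob can't be Wed.
That leaves Frank = Mon. Remove Mon from Jack.
That leaves Bob = Thu. So Jack can't be Thu.
Jack's domain is down to {Tue}, so Jack = Tue.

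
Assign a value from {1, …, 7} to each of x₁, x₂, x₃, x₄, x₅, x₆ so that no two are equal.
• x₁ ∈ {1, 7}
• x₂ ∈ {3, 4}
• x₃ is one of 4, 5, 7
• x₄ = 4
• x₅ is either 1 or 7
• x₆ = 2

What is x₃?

5

x₄ must be 4 (only option left). So x₂, x₃ can't be 4.
That leaves x₆ = 2.
x₂ must be 3 (only option left).
The 3 still-open variables draw from only 3 values {1, 5, 7}, so each is used; only x₃ can be 5, hence x₃ = 5.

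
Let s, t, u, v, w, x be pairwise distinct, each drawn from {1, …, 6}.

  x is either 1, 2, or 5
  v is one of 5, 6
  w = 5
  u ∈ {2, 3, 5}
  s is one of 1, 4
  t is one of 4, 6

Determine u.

3

w must be 5 (only option left). Remove 5 from u, v, x.
v must be 6 (only option left). Strike 6 from t.
t must be 4 (only option left). Strike 4 from s.
s has just one choice, so s = 1. Eliminate 1 elsewhere: x.
That leaves x = 2. Remove 2 from u.
So u = 3.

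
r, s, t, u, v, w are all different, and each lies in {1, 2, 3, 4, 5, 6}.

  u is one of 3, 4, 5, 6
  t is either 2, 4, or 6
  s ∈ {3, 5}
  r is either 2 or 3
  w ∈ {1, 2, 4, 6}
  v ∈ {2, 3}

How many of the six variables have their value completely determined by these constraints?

2

Among the 6 variables, 1 fits only w (and all 6 values in {1, 2, 3, 4, 5, 6} must be used), so w = 1.
r and v share exactly the 2 values {2, 3}; by pigeonhole those values go to them, so strike 2, 3 from s, t, u.
s must be 5 (only option left). Eliminate 5 elsewhere: u.
Determined: s=5, w=1. The other variables each still have more than one consistent value. That makes 2.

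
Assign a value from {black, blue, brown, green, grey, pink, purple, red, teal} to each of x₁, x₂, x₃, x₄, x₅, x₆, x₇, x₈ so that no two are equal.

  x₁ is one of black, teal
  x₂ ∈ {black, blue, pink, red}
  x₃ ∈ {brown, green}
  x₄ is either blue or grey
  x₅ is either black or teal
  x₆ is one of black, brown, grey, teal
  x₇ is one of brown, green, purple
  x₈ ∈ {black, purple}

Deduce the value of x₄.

x₁ and x₅ between them cover only {black, teal} — a naked pair. Remove those values from x₂, x₆, x₈.
That leaves x₈ = purple. Strike purple from x₇.
x₃ and x₇ share exactly the 2 values {brown, green}; by pigeonhole those values go to them, so strike brown, green from x₆.
x₆ has just one choice, so x₆ = grey. Eliminate grey elsewhere: x₄.
So x₄ = blue.

blue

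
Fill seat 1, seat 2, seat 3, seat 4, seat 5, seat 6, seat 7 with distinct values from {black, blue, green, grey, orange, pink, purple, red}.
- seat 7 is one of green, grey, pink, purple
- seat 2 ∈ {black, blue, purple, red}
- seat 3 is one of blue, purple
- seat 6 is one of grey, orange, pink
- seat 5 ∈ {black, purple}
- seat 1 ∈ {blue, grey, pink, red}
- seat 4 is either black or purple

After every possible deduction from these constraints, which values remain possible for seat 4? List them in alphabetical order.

black, purple

seat 4 and seat 5 between them cover only {black, purple} — a naked pair. Remove those values from seat 2, seat 3, seat 7.
seat 3 must be blue (only option left). Remove blue from seat 1, seat 2.
seat 2 must be red (only option left). Eliminate red elsewhere: seat 1.
No further eliminations apply; seat 4 can still be any of black, purple.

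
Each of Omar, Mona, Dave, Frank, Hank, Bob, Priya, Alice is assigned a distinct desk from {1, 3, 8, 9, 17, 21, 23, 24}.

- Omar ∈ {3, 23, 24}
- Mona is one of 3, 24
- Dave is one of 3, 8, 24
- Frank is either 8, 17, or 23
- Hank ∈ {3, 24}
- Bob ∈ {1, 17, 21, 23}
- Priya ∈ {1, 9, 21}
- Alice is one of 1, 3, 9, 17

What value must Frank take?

17

The 2 variables Mona and Hank are confined to {3, 24}, which locks those values in; drop them from Omar, Dave, Alice.
Omar's domain is down to {23}, so Omar = 23. Strike 23 from Frank, Bob.
That leaves Dave = 8. Eliminate 8 elsewhere: Frank.
So Frank = 17.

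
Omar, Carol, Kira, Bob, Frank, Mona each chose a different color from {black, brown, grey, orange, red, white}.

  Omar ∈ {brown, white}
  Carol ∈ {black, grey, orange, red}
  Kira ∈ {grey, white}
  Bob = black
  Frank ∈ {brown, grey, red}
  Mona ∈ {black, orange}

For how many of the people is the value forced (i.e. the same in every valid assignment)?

2

Bob has just one choice, so Bob = black. Eliminate black elsewhere: Carol, Mona.
Mona has just one choice, so Mona = orange. Eliminate orange elsewhere: Carol.
Determined: Bob=black, Mona=orange. The other people each still have more than one consistent value. That makes 2.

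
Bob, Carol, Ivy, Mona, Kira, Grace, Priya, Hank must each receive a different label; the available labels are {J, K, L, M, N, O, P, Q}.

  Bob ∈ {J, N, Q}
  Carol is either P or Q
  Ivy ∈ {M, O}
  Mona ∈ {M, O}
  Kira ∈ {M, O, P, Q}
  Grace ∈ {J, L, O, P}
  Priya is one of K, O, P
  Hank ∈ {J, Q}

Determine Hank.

Among the 8 variables, K fits only Priya (and all 8 values in {J, K, L, M, N, O, P, Q} must be used), so Priya = K.
The 7 still-open variables draw from only 7 values {J, L, M, N, O, P, Q}, so each is used; only Grace can be L, hence Grace = L.
The 6 still-open variables together cover exactly {J, M, N, O, P, Q} — 6 values for 6 variables — and N appears only in Bob's list, so Bob = N.
The 5 still-open variables draw from only 5 values {J, M, O, P, Q}, so each is used; only Hank can be J, hence Hank = J.

J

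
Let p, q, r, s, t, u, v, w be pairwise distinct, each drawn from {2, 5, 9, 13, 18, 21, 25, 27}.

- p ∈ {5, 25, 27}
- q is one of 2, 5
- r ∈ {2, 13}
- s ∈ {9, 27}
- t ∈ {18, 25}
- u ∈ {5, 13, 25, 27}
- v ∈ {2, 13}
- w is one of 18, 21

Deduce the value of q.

5

The 8 variables draw from only 8 values {2, 5, 9, 13, 18, 21, 25, 27}, so each is used; only s can be 9, hence s = 9.
The 7 still-open variables draw from only 7 values {2, 5, 13, 18, 21, 25, 27}, so each is used; only w can be 21, hence w = 21.
The 6 still-open variables together cover exactly {2, 5, 13, 18, 25, 27} — 6 values for 6 variables — and 18 appears only in t's list, so t = 18.
r and v share exactly the 2 values {2, 13}; by pigeonhole those values go to them, so strike 2, 13 from q, u.
So q = 5.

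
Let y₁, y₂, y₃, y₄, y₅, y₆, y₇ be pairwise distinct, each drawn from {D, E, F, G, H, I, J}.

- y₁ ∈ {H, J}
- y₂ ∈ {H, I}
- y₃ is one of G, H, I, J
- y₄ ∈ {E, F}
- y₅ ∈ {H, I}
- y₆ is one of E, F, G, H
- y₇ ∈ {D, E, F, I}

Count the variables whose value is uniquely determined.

3

The 7 variables together cover exactly {D, E, F, G, H, I, J} — 7 values for 7 variables — and D appears only in y₇'s list, so y₇ = D.
The 2 variables y₂ and y₅ are confined to {H, I}, which locks those values in; drop them from y₁, y₃, y₆.
y₁'s domain is down to {J}, so y₁ = J. So y₃ can't be J.
y₃ must be G (only option left). Eliminate G elsewhere: y₆.
Determined: y₁=J, y₃=G, y₇=D. The other variables each still have more than one consistent value. That makes 3.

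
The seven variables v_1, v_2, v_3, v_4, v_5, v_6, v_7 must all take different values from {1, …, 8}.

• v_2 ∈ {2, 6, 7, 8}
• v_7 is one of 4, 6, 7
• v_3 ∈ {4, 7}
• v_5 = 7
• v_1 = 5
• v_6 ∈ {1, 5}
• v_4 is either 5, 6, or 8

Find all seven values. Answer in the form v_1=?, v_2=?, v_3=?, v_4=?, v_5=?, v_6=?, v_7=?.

v_1 must be 5 (only option left). Remove 5 from v_4, v_6.
v_5 has just one choice, so v_5 = 7. Eliminate 7 elsewhere: v_2, v_3, v_7.
v_6's domain is down to {1}, so v_6 = 1.
v_3 must be 4 (only option left). So v_7 can't be 4.
v_7 must be 6 (only option left). Remove 6 from v_2, v_4.
v_4's domain is down to {8}, so v_4 = 8. Remove 8 from v_2.
That leaves v_2 = 2.

v_1=5, v_2=2, v_3=4, v_4=8, v_5=7, v_6=1, v_7=6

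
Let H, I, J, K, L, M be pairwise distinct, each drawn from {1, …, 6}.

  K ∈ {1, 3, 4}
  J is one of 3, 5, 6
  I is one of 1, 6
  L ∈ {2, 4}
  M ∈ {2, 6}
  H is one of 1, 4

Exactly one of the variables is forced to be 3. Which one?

K

The 6 variables together cover exactly {1, 2, 3, 4, 5, 6} — 6 values for 6 variables — and 5 appears only in J's list, so J = 5.
Among the 5 still-open variables, 3 fits only K (and all 5 values in {1, 2, 3, 4, 6} must be used), so K = 3.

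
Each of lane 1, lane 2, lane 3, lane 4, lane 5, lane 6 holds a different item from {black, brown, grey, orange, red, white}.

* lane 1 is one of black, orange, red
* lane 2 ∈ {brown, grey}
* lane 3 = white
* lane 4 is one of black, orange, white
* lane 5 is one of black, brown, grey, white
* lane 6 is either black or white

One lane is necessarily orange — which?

lane 3's domain is down to {white}, so lane 3 = white. Remove white from lane 4, lane 5, lane 6.
lane 6 has just one choice, so lane 6 = black. Eliminate black elsewhere: lane 1, lane 4, lane 5.
So orange goes to lane 4.

lane 4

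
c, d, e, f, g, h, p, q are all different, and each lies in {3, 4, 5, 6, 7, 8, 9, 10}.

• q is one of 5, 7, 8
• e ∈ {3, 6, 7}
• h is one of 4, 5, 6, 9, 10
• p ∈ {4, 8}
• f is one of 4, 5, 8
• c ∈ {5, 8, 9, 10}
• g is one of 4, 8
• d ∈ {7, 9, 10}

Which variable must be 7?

The 8 variables together cover exactly {3, 4, 5, 6, 7, 8, 9, 10} — 8 values for 8 variables — and 3 appears only in e's list, so e = 3.
The 7 still-open variables draw from only 7 values {4, 5, 6, 7, 8, 9, 10}, so each is used; only h can be 6, hence h = 6.
The 2 variables g and p are confined to {4, 8}, which locks those values in; drop them from c, f, q.
f must be 5 (only option left). Eliminate 5 elsewhere: c, q.
So 7 goes to q.

q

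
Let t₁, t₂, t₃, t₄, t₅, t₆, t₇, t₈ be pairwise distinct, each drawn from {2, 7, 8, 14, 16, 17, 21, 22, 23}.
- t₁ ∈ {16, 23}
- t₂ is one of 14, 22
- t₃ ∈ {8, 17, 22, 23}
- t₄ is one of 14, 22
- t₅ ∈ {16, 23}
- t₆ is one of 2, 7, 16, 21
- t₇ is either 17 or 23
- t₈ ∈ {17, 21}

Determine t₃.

8

t₁ and t₅ share exactly the 2 values {16, 23}; by pigeonhole those values go to them, so strike 16, 23 from t₃, t₆, t₇.
That leaves t₇ = 17. Remove 17 from t₃, t₈.
t₈'s domain is down to {21}, so t₈ = 21. Strike 21 from t₆.
The 2 variables t₂ and t₄ are confined to {14, 22}, which locks those values in; drop them from t₃.
So t₃ = 8.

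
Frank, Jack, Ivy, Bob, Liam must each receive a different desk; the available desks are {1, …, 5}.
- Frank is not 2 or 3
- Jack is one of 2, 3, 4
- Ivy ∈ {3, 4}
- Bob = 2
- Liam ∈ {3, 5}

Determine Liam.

5

Bob has just one choice, so Bob = 2. Strike 2 from Jack.
Among the 4 still-open variables, 1 fits only Frank (and all 4 values in {1, 3, 4, 5} must be used), so Frank = 1.
Among the 3 still-open variables, 5 fits only Liam (and all 3 values in {3, 4, 5} must be used), so Liam = 5.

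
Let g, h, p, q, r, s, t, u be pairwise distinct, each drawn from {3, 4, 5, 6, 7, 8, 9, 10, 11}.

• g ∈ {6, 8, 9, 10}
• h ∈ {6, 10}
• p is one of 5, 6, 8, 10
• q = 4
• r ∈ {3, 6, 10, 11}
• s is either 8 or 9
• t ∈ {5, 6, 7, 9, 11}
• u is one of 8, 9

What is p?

5

q must be 4 (only option left).
The 2 variables s and u are confined to {8, 9}, which locks those values in; drop them from g, p, t.
g and h share exactly the 2 values {6, 10}; by pigeonhole those values go to them, so strike 6, 10 from p, r, t.
So p = 5.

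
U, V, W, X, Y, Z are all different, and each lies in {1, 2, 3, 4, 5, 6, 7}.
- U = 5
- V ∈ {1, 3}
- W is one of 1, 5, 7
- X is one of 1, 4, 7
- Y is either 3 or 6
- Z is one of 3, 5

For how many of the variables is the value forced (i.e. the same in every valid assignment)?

6

U's domain is down to {5}, so U = 5. Remove 5 from W, Z.
Z has just one choice, so Z = 3. Eliminate 3 elsewhere: V, Y.
V has just one choice, so V = 1. So W, X can't be 1.
That leaves W = 7. So X can't be 7.
X must be 4 (only option left).
Y has just one choice, so Y = 6.
Every variable is fixed: U=5, V=1, W=7, X=4, Y=6, Z=3. That makes 6.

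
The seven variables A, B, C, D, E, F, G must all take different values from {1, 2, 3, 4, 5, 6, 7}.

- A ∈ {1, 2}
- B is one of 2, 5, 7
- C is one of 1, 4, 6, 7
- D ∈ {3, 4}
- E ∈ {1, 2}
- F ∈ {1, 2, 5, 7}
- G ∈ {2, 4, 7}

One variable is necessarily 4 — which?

G

Among the 7 variables, 3 fits only D (and all 7 values in {1, 2, 3, 4, 5, 6, 7} must be used), so D = 3.
The 6 still-open variables draw from only 6 values {1, 2, 4, 5, 6, 7}, so each is used; only C can be 6, hence C = 6.
The 5 still-open variables draw from only 5 values {1, 2, 4, 5, 7}, so each is used; only G can be 4, hence G = 4.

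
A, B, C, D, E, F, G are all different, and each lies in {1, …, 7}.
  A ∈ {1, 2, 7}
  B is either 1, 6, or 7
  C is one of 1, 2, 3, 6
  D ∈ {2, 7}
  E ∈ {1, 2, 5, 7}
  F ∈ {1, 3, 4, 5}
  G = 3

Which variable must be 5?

G's domain is down to {3}, so G = 3. Strike 3 from C, F.
The 6 still-open variables together cover exactly {1, 2, 4, 5, 6, 7} — 6 values for 6 variables — and 4 appears only in F's list, so F = 4.
The 5 still-open variables draw from only 5 values {1, 2, 5, 6, 7}, so each is used; only E can be 5, hence E = 5.

E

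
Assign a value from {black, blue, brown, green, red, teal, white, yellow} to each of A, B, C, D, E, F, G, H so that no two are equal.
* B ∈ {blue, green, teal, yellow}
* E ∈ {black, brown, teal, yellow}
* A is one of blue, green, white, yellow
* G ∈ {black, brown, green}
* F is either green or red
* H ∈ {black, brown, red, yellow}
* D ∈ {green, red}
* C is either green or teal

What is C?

The 8 variables together cover exactly {black, blue, brown, green, red, teal, white, yellow} — 8 values for 8 variables — and white appears only in A's list, so A = white.
The 7 still-open variables together cover exactly {black, blue, brown, green, red, teal, yellow} — 7 values for 7 variables — and blue appears only in B's list, so B = blue.
D and F between them cover only {green, red} — a naked pair. Remove those values from C, G, H.
So C = teal.

teal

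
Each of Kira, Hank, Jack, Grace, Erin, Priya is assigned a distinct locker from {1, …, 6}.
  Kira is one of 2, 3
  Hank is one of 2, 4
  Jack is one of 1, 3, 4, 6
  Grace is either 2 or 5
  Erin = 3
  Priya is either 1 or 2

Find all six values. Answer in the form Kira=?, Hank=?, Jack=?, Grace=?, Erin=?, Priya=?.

Kira=2, Hank=4, Jack=6, Grace=5, Erin=3, Priya=1

Erin must be 3 (only option left). Remove 3 from Kira, Jack.
Kira has just one choice, so Kira = 2. Eliminate 2 elsewhere: Hank, Grace, Priya.
Hank must be 4 (only option left). Eliminate 4 elsewhere: Jack.
Grace must be 5 (only option left).
Priya's domain is down to {1}, so Priya = 1. Remove 1 from Jack.
Jack has just one choice, so Jack = 6.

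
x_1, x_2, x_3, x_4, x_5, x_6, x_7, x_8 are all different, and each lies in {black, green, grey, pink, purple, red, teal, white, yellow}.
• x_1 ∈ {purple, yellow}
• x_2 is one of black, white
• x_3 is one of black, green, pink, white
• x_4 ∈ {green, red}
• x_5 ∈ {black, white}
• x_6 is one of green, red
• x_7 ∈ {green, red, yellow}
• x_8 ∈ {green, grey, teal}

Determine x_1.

The 2 variables x_2 and x_5 are confined to {black, white}, which locks those values in; drop them from x_3.
x_4 and x_6 share exactly the 2 values {green, red}; by pigeonhole those values go to them, so strike green, red from x_3, x_7, x_8.
That leaves x_3 = pink.
x_7's domain is down to {yellow}, so x_7 = yellow. Strike yellow from x_1.
So x_1 = purple.

purple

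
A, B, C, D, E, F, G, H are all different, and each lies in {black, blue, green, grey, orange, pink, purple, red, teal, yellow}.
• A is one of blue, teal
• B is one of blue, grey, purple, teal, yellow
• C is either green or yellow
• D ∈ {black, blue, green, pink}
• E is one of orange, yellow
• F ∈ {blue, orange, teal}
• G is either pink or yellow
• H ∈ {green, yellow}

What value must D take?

black

C and H share exactly the 2 values {green, yellow}; by pigeonhole those values go to them, so strike green, yellow from B, D, E, G.
That leaves E = orange. Strike orange from F.
G must be pink (only option left). Strike pink from D.
A and F between them cover only {blue, teal} — a naked pair. Remove those values from B, D.
So D = black.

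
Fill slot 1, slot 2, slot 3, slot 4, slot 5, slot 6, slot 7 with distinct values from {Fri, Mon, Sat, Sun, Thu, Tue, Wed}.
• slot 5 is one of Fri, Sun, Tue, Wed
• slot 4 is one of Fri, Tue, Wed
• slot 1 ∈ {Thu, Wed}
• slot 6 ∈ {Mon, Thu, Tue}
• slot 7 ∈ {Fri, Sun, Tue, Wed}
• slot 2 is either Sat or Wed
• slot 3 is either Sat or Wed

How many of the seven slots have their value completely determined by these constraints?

2

Among the 7 variables, Mon fits only slot 6 (and all 7 values in {Fri, Mon, Sat, Sun, Thu, Tue, Wed} must be used), so slot 6 = Mon.
The 6 still-open variables draw from only 6 values {Fri, Sat, Sun, Thu, Tue, Wed}, so each is used; only slot 1 can be Thu, hence slot 1 = Thu.
The 2 variables slot 2 and slot 3 are confined to {Sat, Wed}, which locks those values in; drop them from slot 4, slot 5, slot 7.
Determined: slot 1=Thu, slot 6=Mon. The other slots each still have more than one consistent value. That makes 2.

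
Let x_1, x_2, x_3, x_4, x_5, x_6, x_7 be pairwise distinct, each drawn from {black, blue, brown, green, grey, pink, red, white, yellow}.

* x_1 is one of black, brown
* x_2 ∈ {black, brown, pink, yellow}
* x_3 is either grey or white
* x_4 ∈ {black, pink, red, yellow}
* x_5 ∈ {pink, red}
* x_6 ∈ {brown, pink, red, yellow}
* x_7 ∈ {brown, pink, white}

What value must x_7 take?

white

The 7 variables draw from only 7 values {black, brown, grey, pink, red, white, yellow}, so each is used; only x_3 can be grey, hence x_3 = grey.
Among the 6 still-open variables, white fits only x_7 (and all 6 values in {black, brown, pink, red, white, yellow} must be used), so x_7 = white.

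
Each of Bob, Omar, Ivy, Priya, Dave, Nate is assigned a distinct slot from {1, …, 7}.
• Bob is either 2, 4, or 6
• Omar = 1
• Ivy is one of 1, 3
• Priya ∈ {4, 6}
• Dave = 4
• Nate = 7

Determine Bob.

Omar must be 1 (only option left). Eliminate 1 elsewhere: Ivy.
Ivy's domain is down to {3}, so Ivy = 3.
Dave has just one choice, so Dave = 4. Remove 4 from Bob, Priya.
That leaves Nate = 7.
Priya has just one choice, so Priya = 6. Eliminate 6 elsewhere: Bob.
So Bob = 2.

2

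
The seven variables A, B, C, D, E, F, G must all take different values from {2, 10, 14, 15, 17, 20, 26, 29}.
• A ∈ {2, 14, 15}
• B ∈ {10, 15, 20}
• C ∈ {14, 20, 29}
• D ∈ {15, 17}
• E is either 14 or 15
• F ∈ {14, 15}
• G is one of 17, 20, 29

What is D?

The 7 variables draw from only 7 values {2, 10, 14, 15, 17, 20, 29}, so each is used; only A can be 2, hence A = 2.
Among the 6 still-open variables, 10 fits only B (and all 6 values in {10, 14, 15, 17, 20, 29} must be used), so B = 10.
The 2 variables E and F are confined to {14, 15}, which locks those values in; drop them from C, D.
So D = 17.

17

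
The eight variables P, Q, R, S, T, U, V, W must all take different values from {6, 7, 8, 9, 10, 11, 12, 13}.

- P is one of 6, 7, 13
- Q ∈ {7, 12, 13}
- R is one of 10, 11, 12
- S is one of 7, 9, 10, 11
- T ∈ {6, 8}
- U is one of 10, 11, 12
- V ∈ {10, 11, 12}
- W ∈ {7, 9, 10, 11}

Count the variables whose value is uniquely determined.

The 8 variables together cover exactly {6, 7, 8, 9, 10, 11, 12, 13} — 8 values for 8 variables — and 8 appears only in T's list, so T = 8.
Among the 7 still-open variables, 6 fits only P (and all 7 values in {6, 7, 9, 10, 11, 12, 13} must be used), so P = 6.
The 6 still-open variables together cover exactly {7, 9, 10, 11, 12, 13} — 6 values for 6 variables — and 13 appears only in Q's list, so Q = 13.
The 3 variables R, U, V are confined to {10, 11, 12}, which locks those values in; drop them from S, W.
Determined: P=6, Q=13, T=8. The other variables each still have more than one consistent value. That makes 3.

3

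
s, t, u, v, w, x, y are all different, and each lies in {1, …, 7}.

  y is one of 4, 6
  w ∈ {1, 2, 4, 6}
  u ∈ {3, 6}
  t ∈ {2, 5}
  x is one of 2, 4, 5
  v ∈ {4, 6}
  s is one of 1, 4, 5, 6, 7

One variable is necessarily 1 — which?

w

The 7 variables together cover exactly {1, 2, 3, 4, 5, 6, 7} — 7 values for 7 variables — and 3 appears only in u's list, so u = 3.
Among the 6 still-open variables, 7 fits only s (and all 6 values in {1, 2, 4, 5, 6, 7} must be used), so s = 7.
Among the 5 still-open variables, 1 fits only w (and all 5 values in {1, 2, 4, 5, 6} must be used), so w = 1.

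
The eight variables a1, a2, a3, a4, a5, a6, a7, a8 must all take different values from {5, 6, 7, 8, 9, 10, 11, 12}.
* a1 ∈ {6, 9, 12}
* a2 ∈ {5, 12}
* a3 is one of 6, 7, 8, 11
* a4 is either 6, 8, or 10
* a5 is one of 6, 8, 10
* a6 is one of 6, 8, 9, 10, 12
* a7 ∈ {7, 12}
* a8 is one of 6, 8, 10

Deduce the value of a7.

Among the 8 variables, 5 fits only a2 (and all 8 values in {5, 6, 7, 8, 9, 10, 11, 12} must be used), so a2 = 5.
The 7 still-open variables together cover exactly {6, 7, 8, 9, 10, 11, 12} — 7 values for 7 variables — and 11 appears only in a3's list, so a3 = 11.
The 6 still-open variables together cover exactly {6, 7, 8, 9, 10, 12} — 6 values for 6 variables — and 7 appears only in a7's list, so a7 = 7.

7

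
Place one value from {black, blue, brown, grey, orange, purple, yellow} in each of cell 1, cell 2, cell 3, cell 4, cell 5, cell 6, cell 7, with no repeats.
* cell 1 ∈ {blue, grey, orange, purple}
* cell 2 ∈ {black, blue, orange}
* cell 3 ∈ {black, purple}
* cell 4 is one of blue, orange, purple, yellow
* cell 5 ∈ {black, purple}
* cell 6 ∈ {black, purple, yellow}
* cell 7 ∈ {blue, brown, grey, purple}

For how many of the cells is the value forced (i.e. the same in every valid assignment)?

3

The 7 variables draw from only 7 values {black, blue, brown, grey, orange, purple, yellow}, so each is used; only cell 7 can be brown, hence cell 7 = brown.
Among the 6 still-open variables, grey fits only cell 1 (and all 6 values in {black, blue, grey, orange, purple, yellow} must be used), so cell 1 = grey.
cell 3 and cell 5 share exactly the 2 values {black, purple}; by pigeonhole those values go to them, so strike black, purple from cell 2, cell 4, cell 6.
cell 6's domain is down to {yellow}, so cell 6 = yellow. So cell 4 can't be yellow.
Determined: cell 1=grey, cell 6=yellow, cell 7=brown. The other cells each still have more than one consistent value. That makes 3.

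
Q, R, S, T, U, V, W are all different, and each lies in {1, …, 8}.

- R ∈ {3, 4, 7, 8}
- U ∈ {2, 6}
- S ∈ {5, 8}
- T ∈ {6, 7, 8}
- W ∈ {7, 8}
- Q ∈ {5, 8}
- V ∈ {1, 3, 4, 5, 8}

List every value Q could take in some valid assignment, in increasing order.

The 2 variables Q and S are confined to {5, 8}, which locks those values in; drop them from R, T, V, W.
W's domain is down to {7}, so W = 7. Strike 7 from R, T.
T's domain is down to {6}, so T = 6. Strike 6 from U.
U has just one choice, so U = 2.
No further eliminations apply; Q can still be any of 5, 8.

5, 8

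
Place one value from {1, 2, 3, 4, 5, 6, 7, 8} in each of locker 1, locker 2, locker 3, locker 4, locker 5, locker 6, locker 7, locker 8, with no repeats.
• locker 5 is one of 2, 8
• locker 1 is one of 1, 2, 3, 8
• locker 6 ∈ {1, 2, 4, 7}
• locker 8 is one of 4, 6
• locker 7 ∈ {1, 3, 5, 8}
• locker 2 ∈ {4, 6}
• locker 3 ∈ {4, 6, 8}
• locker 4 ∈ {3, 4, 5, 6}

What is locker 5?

2

Among the 8 variables, 7 fits only locker 6 (and all 8 values in {1, 2, 3, 4, 5, 6, 7, 8} must be used), so locker 6 = 7.
locker 2 and locker 8 between them cover only {4, 6} — a naked pair. Remove those values from locker 3, locker 4.
locker 3 must be 8 (only option left). Remove 8 from locker 1, locker 5, locker 7.
So locker 5 = 2.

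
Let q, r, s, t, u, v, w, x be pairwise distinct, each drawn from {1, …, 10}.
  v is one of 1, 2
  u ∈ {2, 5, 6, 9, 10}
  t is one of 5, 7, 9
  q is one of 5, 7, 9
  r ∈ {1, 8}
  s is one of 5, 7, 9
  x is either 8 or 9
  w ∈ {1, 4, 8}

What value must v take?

q, s, t between them cover only {5, 7, 9} — a naked triple. Remove those values from u, x.
x's domain is down to {8}, so x = 8. Eliminate 8 elsewhere: r, w.
r's domain is down to {1}, so r = 1. Eliminate 1 elsewhere: v, w.
So v = 2.

2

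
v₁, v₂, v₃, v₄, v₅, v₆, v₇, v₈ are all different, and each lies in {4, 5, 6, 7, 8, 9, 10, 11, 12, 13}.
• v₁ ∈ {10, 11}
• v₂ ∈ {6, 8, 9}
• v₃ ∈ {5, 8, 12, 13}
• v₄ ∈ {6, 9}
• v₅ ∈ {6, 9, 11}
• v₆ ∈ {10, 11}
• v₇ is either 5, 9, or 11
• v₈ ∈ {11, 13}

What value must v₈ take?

13

The 8 variables draw from only 8 values {5, 6, 8, 9, 10, 11, 12, 13}, so each is used; only v₃ can be 12, hence v₃ = 12.
The 7 still-open variables together cover exactly {5, 6, 8, 9, 10, 11, 13} — 7 values for 7 variables — and 5 appears only in v₇'s list, so v₇ = 5.
The 6 still-open variables together cover exactly {6, 8, 9, 10, 11, 13} — 6 values for 6 variables — and 8 appears only in v₂'s list, so v₂ = 8.
The 5 still-open variables draw from only 5 values {6, 9, 10, 11, 13}, so each is used; only v₈ can be 13, hence v₈ = 13.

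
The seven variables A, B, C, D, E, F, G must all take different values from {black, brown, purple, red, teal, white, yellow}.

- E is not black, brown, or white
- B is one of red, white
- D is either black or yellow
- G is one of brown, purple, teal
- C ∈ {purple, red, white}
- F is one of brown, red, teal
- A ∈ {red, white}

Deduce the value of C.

purple

The 7 variables draw from only 7 values {black, brown, purple, red, teal, white, yellow}, so each is used; only D can be black, hence D = black.
The 6 still-open variables together cover exactly {brown, purple, red, teal, white, yellow} — 6 values for 6 variables — and yellow appears only in E's list, so E = yellow.
A and B share exactly the 2 values {red, white}; by pigeonhole those values go to them, so strike red, white from C, F.
So C = purple.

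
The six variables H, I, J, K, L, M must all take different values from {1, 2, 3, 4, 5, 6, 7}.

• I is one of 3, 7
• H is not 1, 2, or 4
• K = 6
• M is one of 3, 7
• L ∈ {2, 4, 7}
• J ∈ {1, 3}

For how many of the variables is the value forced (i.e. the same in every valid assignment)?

K must be 6 (only option left). Eliminate 6 elsewhere: H.
The 2 variables I and M are confined to {3, 7}, which locks those values in; drop them from H, J, L.
That leaves H = 5.
J must be 1 (only option left).
Determined: H=5, J=1, K=6. The other variables each still have more than one consistent value. That makes 3.

3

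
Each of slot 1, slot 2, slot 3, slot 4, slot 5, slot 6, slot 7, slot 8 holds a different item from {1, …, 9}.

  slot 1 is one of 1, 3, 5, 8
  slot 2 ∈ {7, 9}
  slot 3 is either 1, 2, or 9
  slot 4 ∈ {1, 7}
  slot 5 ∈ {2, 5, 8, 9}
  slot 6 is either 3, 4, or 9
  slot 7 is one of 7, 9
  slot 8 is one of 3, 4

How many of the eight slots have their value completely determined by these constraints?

2

slot 2 and slot 7 between them cover only {7, 9} — a naked pair. Remove those values from slot 3, slot 4, slot 5, slot 6.
slot 4's domain is down to {1}, so slot 4 = 1. So slot 1, slot 3 can't be 1.
slot 3 has just one choice, so slot 3 = 2. Strike 2 from slot 5.
slot 6 and slot 8 share exactly the 2 values {3, 4}; by pigeonhole those values go to them, so strike 3, 4 from slot 1.
Determined: slot 3=2, slot 4=1. The other slots each still have more than one consistent value. That makes 2.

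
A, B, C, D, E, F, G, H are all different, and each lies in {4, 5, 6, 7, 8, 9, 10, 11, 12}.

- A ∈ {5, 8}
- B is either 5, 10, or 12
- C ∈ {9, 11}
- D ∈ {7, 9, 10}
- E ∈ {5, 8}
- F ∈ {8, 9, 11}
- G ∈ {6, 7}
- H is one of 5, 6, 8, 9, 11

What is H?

Among the 8 variables, 12 fits only B (and all 8 values in {5, 6, 7, 8, 9, 10, 11, 12} must be used), so B = 12.
The 7 still-open variables draw from only 7 values {5, 6, 7, 8, 9, 10, 11}, so each is used; only D can be 10, hence D = 10.
The 6 still-open variables together cover exactly {5, 6, 7, 8, 9, 11} — 6 values for 6 variables — and 7 appears only in G's list, so G = 7.
Among the 5 still-open variables, 6 fits only H (and all 5 values in {5, 6, 8, 9, 11} must be used), so H = 6.

6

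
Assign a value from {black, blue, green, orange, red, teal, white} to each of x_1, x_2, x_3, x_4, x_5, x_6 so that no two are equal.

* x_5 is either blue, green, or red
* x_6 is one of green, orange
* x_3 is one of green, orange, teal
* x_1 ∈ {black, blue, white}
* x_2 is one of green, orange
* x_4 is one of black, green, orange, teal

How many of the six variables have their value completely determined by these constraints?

2

x_2 and x_6 between them cover only {green, orange} — a naked pair. Remove those values from x_3, x_4, x_5.
That leaves x_3 = teal. Remove teal from x_4.
x_4 has just one choice, so x_4 = black. So x_1 can't be black.
Determined: x_3=teal, x_4=black. The other variables each still have more than one consistent value. That makes 2.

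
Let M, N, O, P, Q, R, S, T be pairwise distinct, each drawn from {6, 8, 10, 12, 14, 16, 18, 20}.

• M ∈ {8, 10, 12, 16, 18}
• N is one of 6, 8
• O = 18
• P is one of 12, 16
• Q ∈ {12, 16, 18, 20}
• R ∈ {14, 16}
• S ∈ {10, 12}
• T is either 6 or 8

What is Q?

O must be 18 (only option left). Remove 18 from M, Q.
Among the 7 still-open variables, 14 fits only R (and all 7 values in {6, 8, 10, 12, 14, 16, 20} must be used), so R = 14.
The 6 still-open variables draw from only 6 values {6, 8, 10, 12, 16, 20}, so each is used; only Q can be 20, hence Q = 20.

20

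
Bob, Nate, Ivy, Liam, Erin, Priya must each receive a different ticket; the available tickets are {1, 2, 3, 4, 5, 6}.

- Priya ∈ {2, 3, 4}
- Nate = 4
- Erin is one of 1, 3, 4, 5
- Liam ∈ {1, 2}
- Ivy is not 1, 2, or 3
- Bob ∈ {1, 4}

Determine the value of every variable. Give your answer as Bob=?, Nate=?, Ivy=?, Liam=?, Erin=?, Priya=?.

Bob=1, Nate=4, Ivy=6, Liam=2, Erin=5, Priya=3

Nate's domain is down to {4}, so Nate = 4. Remove 4 from Bob, Ivy, Erin, Priya.
Bob must be 1 (only option left). Strike 1 from Liam, Erin.
Liam has just one choice, so Liam = 2. Remove 2 from Priya.
That leaves Priya = 3. Eliminate 3 elsewhere: Erin.
Erin has just one choice, so Erin = 5. Strike 5 from Ivy.
Ivy must be 6 (only option left).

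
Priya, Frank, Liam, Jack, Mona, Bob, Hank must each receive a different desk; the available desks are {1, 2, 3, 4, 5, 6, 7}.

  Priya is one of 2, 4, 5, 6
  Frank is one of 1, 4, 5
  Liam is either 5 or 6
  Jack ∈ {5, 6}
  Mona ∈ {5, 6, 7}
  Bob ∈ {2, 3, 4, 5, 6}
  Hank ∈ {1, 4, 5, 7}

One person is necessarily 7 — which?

The 7 variables together cover exactly {1, 2, 3, 4, 5, 6, 7} — 7 values for 7 variables — and 3 appears only in Bob's list, so Bob = 3.
Among the 6 still-open variables, 2 fits only Priya (and all 6 values in {1, 2, 4, 5, 6, 7} must be used), so Priya = 2.
The 2 variables Liam and Jack are confined to {5, 6}, which locks those values in; drop them from Frank, Mona, Hank.
So 7 goes to Mona.

Mona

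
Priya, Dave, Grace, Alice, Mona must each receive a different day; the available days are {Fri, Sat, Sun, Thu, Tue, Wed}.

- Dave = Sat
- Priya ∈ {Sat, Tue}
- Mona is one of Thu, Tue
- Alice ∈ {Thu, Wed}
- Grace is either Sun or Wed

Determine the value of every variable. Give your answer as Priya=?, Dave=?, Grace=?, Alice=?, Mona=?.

Priya=Tue, Dave=Sat, Grace=Sun, Alice=Wed, Mona=Thu

Dave must be Sat (only option left). Strike Sat from Priya.
Priya's domain is down to {Tue}, so Priya = Tue. Remove Tue from Mona.
Mona has just one choice, so Mona = Thu. Strike Thu from Alice.
Alice has just one choice, so Alice = Wed. Remove Wed from Grace.
Grace must be Sun (only option left).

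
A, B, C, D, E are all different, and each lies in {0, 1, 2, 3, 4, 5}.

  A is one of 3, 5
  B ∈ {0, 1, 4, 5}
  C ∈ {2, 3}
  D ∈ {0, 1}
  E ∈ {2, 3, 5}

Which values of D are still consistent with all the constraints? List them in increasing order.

A, C, E share exactly the 3 values {2, 3, 5}; by pigeonhole those values go to them, so strike 2, 3, 5 from B.
No further eliminations apply; D can still be any of 0, 1.

0, 1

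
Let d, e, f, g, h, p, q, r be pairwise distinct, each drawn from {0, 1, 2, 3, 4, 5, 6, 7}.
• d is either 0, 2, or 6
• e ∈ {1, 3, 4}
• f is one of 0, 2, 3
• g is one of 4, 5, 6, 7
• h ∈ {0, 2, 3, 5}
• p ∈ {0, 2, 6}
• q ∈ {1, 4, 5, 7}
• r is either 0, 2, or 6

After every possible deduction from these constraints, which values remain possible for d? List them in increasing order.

d, p, r between them cover only {0, 2, 6} — a naked triple. Remove those values from f, g, h.
f's domain is down to {3}, so f = 3. Eliminate 3 elsewhere: e, h.
h must be 5 (only option left). Remove 5 from g, q.
No further eliminations apply; d can still be any of 0, 2, 6.

0, 2, 6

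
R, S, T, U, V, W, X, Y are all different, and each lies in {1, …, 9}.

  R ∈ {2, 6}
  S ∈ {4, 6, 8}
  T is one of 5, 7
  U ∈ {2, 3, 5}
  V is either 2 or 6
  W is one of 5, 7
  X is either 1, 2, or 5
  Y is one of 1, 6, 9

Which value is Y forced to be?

R and V share exactly the 2 values {2, 6}; by pigeonhole those values go to them, so strike 2, 6 from S, U, X, Y.
T and W share exactly the 2 values {5, 7}; by pigeonhole those values go to them, so strike 5, 7 from U, X.
U must be 3 (only option left).
X's domain is down to {1}, so X = 1. So Y can't be 1.
So Y = 9.

9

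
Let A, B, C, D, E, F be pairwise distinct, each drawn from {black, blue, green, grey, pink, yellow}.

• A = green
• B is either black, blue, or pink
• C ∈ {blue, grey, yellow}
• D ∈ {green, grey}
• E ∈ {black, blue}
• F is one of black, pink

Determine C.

yellow

A has just one choice, so A = green. Remove green from D.
D must be grey (only option left). So C can't be grey.
The 4 still-open variables together cover exactly {black, blue, pink, yellow} — 4 values for 4 variables — and yellow appears only in C's list, so C = yellow.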